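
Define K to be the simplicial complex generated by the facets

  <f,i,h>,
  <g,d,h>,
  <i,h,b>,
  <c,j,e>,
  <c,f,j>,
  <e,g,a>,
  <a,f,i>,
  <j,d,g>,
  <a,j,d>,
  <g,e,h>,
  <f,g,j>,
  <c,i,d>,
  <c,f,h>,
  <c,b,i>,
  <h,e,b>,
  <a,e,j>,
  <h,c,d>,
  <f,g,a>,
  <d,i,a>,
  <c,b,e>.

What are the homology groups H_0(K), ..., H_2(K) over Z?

K has 10 vertices, 30 edges, 20 triangles.
rank ∂_0 = 0, rank ∂_1 = 9 ⇒ b_0 = 10 − 0 − 9 = 1; all invariant factors of ∂_1 are 1 so no torsion. So H_0 = Z.
rank ∂_1 = 9, rank ∂_2 = 20 ⇒ b_1 = 30 − 9 − 20 = 1; ∂_2 has invariant factor(s) [2] giving torsion. So H_1 = Z ⊕ Z/2.
rank ∂_2 = 20, rank ∂_3 = 0 ⇒ b_2 = 20 − 20 − 0 = 0. So H_2 = 0.

H_0 = Z,  H_1 = Z ⊕ Z/2,  H_2 = 0.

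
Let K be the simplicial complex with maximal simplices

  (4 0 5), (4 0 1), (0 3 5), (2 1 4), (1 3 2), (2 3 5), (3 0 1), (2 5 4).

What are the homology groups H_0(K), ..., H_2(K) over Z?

Fix the vertex order 0 < 1 < 2 < 3 < 4 < 5 and write every simplex with vertices in increasing order. Then dim K = 2 and the simplices of K are:

  0-simplices (6): [0], [1], [2], [3], [4], [5]
  1-simplices (12): [0,1], [0,3], [0,4], [0,5], [1,2], [1,3], [1,4], [2,3], [2,4], [2,5], [3,5], [4,5]
  2-simplices (8): [0,1,3], [0,1,4], [0,3,5], [0,4,5], [1,2,3], [1,2,4], [2,3,5], [2,4,5]

giving chain groups C_0 ≅ Z^6, C_1 ≅ Z^12, C_2 ≅ Z^8.

The boundary map ∂_1: C_1 → C_0 sends each edge [p,q] (with p < q) to q − p. For instance
  ∂[2,5] = [5] − [2].
As a 6×12 matrix over Z this has rank 5, with invariant factors (1,1,1,1,1).

∂_2: C_2 → C_1 maps a triangle to the signed sum of its edges. For instance
  ∂[1,2,4] = [2,4] − [1,4] + [1,2],
  ∂[0,3,5] = [3,5] − [0,5] + [0,3].
As a 12×8 matrix over Z this has rank 7, with invariant factors (1,1,1,1,1,1,1).

Reading off H_k = ker ∂_k / im ∂_{k+1}:

  H_0: rank C_0 − rank ∂_1 = 6 − 5 = 1, and the invariant factors of ∂_1 are all 1, so H_0 ≅ Z.
  H_1: rank ker ∂_1 − rank ∂_2 = (12 − 5) − 7 = 0, and the invariant factors of ∂_2 are all 1, so H_1 ≅ 0.
  H_2: rank ker ∂_2 − rank ∂_3 = (8 − 7) − 0 = 1, and there is no ∂_3, so H_2 ≅ Z.

As a check, the Euler characteristic is 6 − 12 + 8 = 2, which agrees with 1 − 0 + 1 = 2.

H_0 = Z,  H_1 = 0,  H_2 = Z.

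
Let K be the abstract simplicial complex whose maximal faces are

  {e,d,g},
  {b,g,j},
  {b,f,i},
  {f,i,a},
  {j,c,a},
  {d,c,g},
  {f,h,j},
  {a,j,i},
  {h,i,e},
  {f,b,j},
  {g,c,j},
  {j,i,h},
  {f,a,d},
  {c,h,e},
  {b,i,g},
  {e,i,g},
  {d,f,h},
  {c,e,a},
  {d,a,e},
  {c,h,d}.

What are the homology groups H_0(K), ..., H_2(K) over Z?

H_0 = Z,  H_1 = Z ⊕ Z_2,  H_2 = 0.

Take the total order a < b < c < d < e < f < g < h < i < j on the vertex set. Then K (dimension 2) consists of the simplices:

  0-simplices (10): a, b, c, d, e, f, g, h, i, j
  1-simplices (30): ac, ad, ae, af, ai, aj, bf, bg, bi, bj, cd, ce, cg, ch, cj, de, df, dg, dh, eg, eh, ei, fh, fi, fj, gi, gj, hi, hj, ij
  2-simplices (20): ace, acj, ade, adf, afi, aij, bfi, bfj, bgi, bgj, cdg, cdh, ceh, cgj, deg, dfh, egi, ehi, fhj, hij

so the chain groups are C_0 ≅ Z^10, C_1 ≅ Z^30, C_2 ≅ Z^20.

The boundary map ∂_1: C_1 → C_0 maps an edge to its endpoints' difference, ∂[p,q] = q − p.
The resulting 10×30 matrix has rank 9, and its Smith normal form has invariant factors (1,1,1,1,1,1,1,1,1).

The boundary map ∂_2: C_2 → C_1 acts by ∂[p,q,r] = [q,r] − [p,r] + [p,q]. For instance
  ∂ace = ce − ae + ac,
  ∂ehi = hi − ei + eh.
The resulting 30×20 matrix has rank 20, and its Smith normal form has invariant factors (1,1,1,1,1,1,1,1,1,1,1,1,1,1,1,1,1,1,1,2).

Now H_k = ker ∂_k / im ∂_{k+1}, so:

  H_0: rank C_0 − rank ∂_1 = 10 − 9 = 1, and the invariant factors of ∂_1 are all 1, so H_0 ≅ Z.
  H_1: rank ker ∂_1 − rank ∂_2 = (30 − 9) − 20 = 1, and ∂_2 has invariant factor 2 > 1, so H_1 ≅ Z ⊕ Z_2.
  H_2: rank ker ∂_2 − rank ∂_3 = (20 − 20) − 0 = 0, and there is no ∂_3, so H_2 ≅ 0.

As a check, the Euler characteristic is 10 − 30 + 20 = 0, which agrees with 1 − 1 + 0 = 0.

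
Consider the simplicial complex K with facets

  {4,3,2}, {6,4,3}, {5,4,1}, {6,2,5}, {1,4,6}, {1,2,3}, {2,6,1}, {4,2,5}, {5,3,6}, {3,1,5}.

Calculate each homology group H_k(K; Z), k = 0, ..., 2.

H_0 = Z,  H_1 = Z/2Z,  H_2 = 0.

We work with the vertex ordering 1 < 2 < 3 < 4 < 5 < 6. The simplices of K, each written with vertices in increasing order, are:

  0-simplices (6): [1], [2], [3], [4], [5], [6]
  1-simplices (15): [1,2], [1,3], [1,4], [1,5], [1,6], [2,3], [2,4], [2,5], [2,6], [3,4], [3,5], [3,6], [4,5], [4,6], [5,6]
  2-simplices (10): [1,2,3], [1,2,6], [1,3,5], [1,4,5], [1,4,6], [2,3,4], [2,4,5], [2,5,6], [3,4,6], [3,5,6]

giving chain groups C_0 ≅ Z^6, C_1 ≅ Z^15, C_2 ≅ Z^10.

Boundary ∂_1: C_1 → C_0 maps an edge to its endpoints' difference, ∂[p,q] = q − p.
As a 6×15 matrix over Z this has rank 5, with invariant factors (1,1,1,1,1).

Boundary ∂_2: C_2 → C_1 sends each 2-simplex [p,q,r] to [q,r] − [p,r] + [p,q]. For instance
  ∂[1,2,6] = [2,6] − [1,6] + [1,2],
  ∂[1,4,5] = [4,5] − [1,5] + [1,4].
As a 15×10 matrix over Z this has rank 10, with invariant factors (1,1,1,1,1,1,1,1,1,2).

From H_k ≅ ker(∂_k) / im(∂_{k+1}) we obtain:

  H_0: rank C_0 − rank ∂_1 = 6 − 5 = 1, and the invariant factors of ∂_1 are all 1, so H_0 ≅ Z.
  H_1: rank ker ∂_1 − rank ∂_2 = (15 − 5) − 10 = 0, and ∂_2 has invariant factor 2 > 1, so H_1 ≅ Z/2Z.
  H_2: rank ker ∂_2 − rank ∂_3 = (10 − 10) − 0 = 0, and there is no ∂_3, so H_2 ≅ 0.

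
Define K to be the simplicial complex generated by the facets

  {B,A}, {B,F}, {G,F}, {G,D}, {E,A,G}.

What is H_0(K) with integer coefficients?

We work with the vertex ordering A < B < D < E < F < G. The simplices of K, each written with vertices in increasing order, are:

  0-simplices (6): A, B, D, E, F, G
  1-simplices (7): AB, AE, AG, BF, DG, EG, FG
  2-simplices (1): AEG

Hence C_0 ≅ Z^6, C_1 ≅ Z^7, C_2 ≅ Z^1.

The boundary map ∂_1: C_1 → C_0 sends each edge [p,q] (with p < q) to q − p.
The resulting 6×7 matrix has rank 5, and its Smith normal form has invariant factors (1,1,1,1,1).

∂_2: C_2 → C_1 acts by ∂[p,q,r] = [q,r] − [p,r] + [p,q]. For instance
  ∂AEG = EG − AG + AE.
The 7×1 boundary matrix has rank 1 and Smith normal form diag(1).

Reading off H_k = ker ∂_k / im ∂_{k+1}:

  H_0: rank C_0 − rank ∂_1 = 6 − 5 = 1, and the invariant factors of ∂_1 are all 1, so H_0 = Z.

H_0 ≅ Z.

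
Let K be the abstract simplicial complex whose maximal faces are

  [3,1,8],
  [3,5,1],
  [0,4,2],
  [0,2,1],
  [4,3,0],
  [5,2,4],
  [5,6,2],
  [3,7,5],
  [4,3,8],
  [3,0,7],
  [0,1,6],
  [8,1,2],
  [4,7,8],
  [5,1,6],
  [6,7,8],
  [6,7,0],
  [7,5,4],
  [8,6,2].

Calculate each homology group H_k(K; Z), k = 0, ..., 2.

Fix the vertex order 0 < 1 < 2 < 3 < 4 < 5 < 6 < 7 < 8 and write every simplex with vertices in increasing order. Then dim K = 2 and the simplices of K are:

  0-simplices (9): [0], [1], [2], [3], [4], [5], [6], [7], [8]
  1-simplices (27): (27 of them)
  2-simplices (18): [0,1,2], [0,1,6], [0,2,4], [0,3,4], [0,3,7], [0,6,7], [1,2,8], [1,3,5], [1,3,8], [1,5,6], [2,4,5], [2,5,6], [2,6,8], [3,4,8], [3,5,7], [4,5,7], [4,7,8], [6,7,8]

giving chain groups C_0 ≅ Z^9, C_1 ≅ Z^27, C_2 ≅ Z^18.

∂_1: C_1 → C_0 is given by ∂[p,q] = [q] − [p].
This gives a 9×27 integer matrix of rank 8; reducing to Smith normal form yields diagonal entries (1,1,1,1,1,1,1,1).

∂_2: C_2 → C_1 acts by ∂[p,q,r] = [q,r] − [p,r] + [p,q]. For instance
  ∂[0,2,4] = [2,4] − [0,4] + [0,2],
  ∂[2,6,8] = [6,8] − [2,8] + [2,6].
The resulting 27×18 matrix has rank 18, and its Smith normal form has invariant factors (1,1,1,1,1,1,1,1,1,1,1,1,1,1,1,1,1,2).

Computing H_k = (kernel of ∂_k) / (image of ∂_{k+1}):

  H_0: rank C_0 − rank ∂_1 = 9 − 8 = 1, and the invariant factors of ∂_1 are all 1, so H_0 = Z.
  H_1: rank ker ∂_1 − rank ∂_2 = (27 − 8) − 18 = 1, and ∂_2 has invariant factor 2 > 1, so H_1 = Z ⊕ Z/2.
  H_2: rank ker ∂_2 − rank ∂_3 = (18 − 18) − 0 = 0, and there is no ∂_3, so H_2 = 0.

(K is a triangulation of the Klein bottle.)

H_0 = Z,  H_1 = Z ⊕ Z/2,  H_2 = 0.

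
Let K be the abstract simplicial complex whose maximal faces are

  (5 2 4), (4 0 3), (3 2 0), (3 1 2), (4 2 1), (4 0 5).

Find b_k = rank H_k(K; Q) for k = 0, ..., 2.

Order the vertices as 0 < 1 < 2 < 3 < 4 < 5. Listing each simplex with vertices in this order, K has dimension 2 with simplices:

  0-simplices (6): [0], [1], [2], [3], [4], [5]
  1-simplices (12): [0,2], [0,3], [0,4], [0,5], [1,2], [1,3], [1,4], [2,3], [2,4], [2,5], [3,4], [4,5]
  2-simplices (6): [0,2,3], [0,3,4], [0,4,5], [1,2,3], [1,2,4], [2,4,5]

Hence C_0 ≅ Z^6, C_1 ≅ Z^12, C_2 ≅ Z^6.

Boundary ∂_1: C_1 → C_0 sends each edge [p,q] (with p < q) to q − p. For instance
  ∂[1,3] = [3] − [1].
This gives a 6×12 integer matrix of rank 5; reducing to Smith normal form yields diagonal entries (1,1,1,1,1).

The boundary map ∂_2: C_2 → C_1 sends each 2-simplex [p,q,r] to [q,r] − [p,r] + [p,q]. For instance
  ∂[0,4,5] = [4,5] − [0,5] + [0,4],
  ∂[0,2,3] = [2,3] − [0,3] + [0,2].
As a 12×6 matrix over Z this has rank 6, with invariant factors (1,1,1,1,1,1).

Now H_k = ker ∂_k / im ∂_{k+1}, so:

  H_0: rank C_0 − rank ∂_1 = 6 − 5 = 1, and the invariant factors of ∂_1 are all 1, so H_0 ≅ Z.
  H_1: rank ker ∂_1 − rank ∂_2 = (12 − 5) − 6 = 1, and the invariant factors of ∂_2 are all 1, so H_1 ≅ Z.
  H_2: rank ker ∂_2 − rank ∂_3 = (6 − 6) − 0 = 0, and there is no ∂_3, so H_2 ≅ 0.

As a check, the Euler characteristic is 6 − 12 + 6 = 0, which agrees with 1 − 1 + 0 = 0.

Hence the Betti numbers are b_0 = 1, b_1 = 1, b_2 = 0.

b_0 = 1, b_1 = 1, b_2 = 0.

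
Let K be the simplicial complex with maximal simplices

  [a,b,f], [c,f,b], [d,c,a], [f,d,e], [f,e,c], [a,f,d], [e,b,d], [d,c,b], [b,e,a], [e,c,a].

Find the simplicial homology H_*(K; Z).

K has 6 vertices, 15 edges, 10 triangles.
rank ∂_0 = 0, rank ∂_1 = 5 ⇒ b_0 = 6 − 0 − 5 = 1; all invariant factors of ∂_1 are 1 so no torsion. So H_0 ≅ Z.
rank ∂_1 = 5, rank ∂_2 = 10 ⇒ b_1 = 15 − 5 − 10 = 0; ∂_2 has invariant factor(s) [2] giving torsion. So H_1 ≅ Z/2.
rank ∂_2 = 10, rank ∂_3 = 0 ⇒ b_2 = 10 − 10 − 0 = 0. So H_2 ≅ 0.

H_0 ≅ Z,  H_1 ≅ Z/2,  H_2 = 0.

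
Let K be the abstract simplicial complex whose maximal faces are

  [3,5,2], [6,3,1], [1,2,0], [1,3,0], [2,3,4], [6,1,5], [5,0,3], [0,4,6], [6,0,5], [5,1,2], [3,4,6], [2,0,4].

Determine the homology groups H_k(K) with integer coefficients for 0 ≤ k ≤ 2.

K has 7 vertices, 18 edges, 12 triangles.
rank ∂_0 = 0, rank ∂_1 = 6 ⇒ b_0 = 7 − 0 − 6 = 1; all invariant factors of ∂_1 are 1 so no torsion. So H_0 ≅ Z.
rank ∂_1 = 6, rank ∂_2 = 12 ⇒ b_1 = 18 − 6 − 12 = 0; ∂_2 has invariant factor(s) [2] giving torsion. So H_1 ≅ Z/2.
rank ∂_2 = 12, rank ∂_3 = 0 ⇒ b_2 = 12 − 12 − 0 = 0. So H_2 ≅ 0.

H_0 ≅ Z,  H_1 ≅ Z/2,  H_2 = 0.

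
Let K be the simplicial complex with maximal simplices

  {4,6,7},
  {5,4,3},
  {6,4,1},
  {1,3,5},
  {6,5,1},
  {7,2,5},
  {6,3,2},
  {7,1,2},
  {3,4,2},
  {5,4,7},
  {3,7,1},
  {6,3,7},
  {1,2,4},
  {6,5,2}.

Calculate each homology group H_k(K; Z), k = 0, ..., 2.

H_0 = Z,  H_1 = Z^2,  H_2 = Z.

Take the total order 1 < 2 < 3 < 4 < 5 < 6 < 7 on the vertex set. Then K (dimension 2) consists of the simplices:

  0-simplices (7): [1], [2], [3], [4], [5], [6], [7]
  1-simplices (21): [1,2], [1,3], [1,4], [1,5], [1,6], [1,7], [2,3], [2,4], [2,5], [2,6], [2,7], [3,4], [3,5], [3,6], [3,7], [4,5], [4,6], [4,7], [5,6], [5,7], [6,7]
  2-simplices (14): [1,2,4], [1,2,7], [1,3,5], [1,3,7], [1,4,6], [1,5,6], [2,3,4], [2,3,6], [2,5,6], [2,5,7], [3,4,5], [3,6,7], [4,5,7], [4,6,7]

so the chain groups are C_0 ≅ Z^7, C_1 ≅ Z^21, C_2 ≅ Z^14.

The boundary map ∂_1: C_1 → C_0 maps an edge to its endpoints' difference, ∂[p,q] = q − p.
The resulting 7×21 matrix has rank 6, and its Smith normal form has invariant factors (1,1,1,1,1,1).

Boundary ∂_2: C_2 → C_1 sends each 2-simplex [p,q,r] to [q,r] − [p,r] + [p,q]. For instance
  ∂[1,4,6] = [4,6] − [1,6] + [1,4],
  ∂[3,4,5] = [4,5] − [3,5] + [3,4].
As a 21×14 matrix over Z this has rank 13, with invariant factors (1,1,1,1,1,1,1,1,1,1,1,1,1).

Reading off H_k = ker ∂_k / im ∂_{k+1}:

  H_0: rank C_0 − rank ∂_1 = 7 − 6 = 1, and the invariant factors of ∂_1 are all 1, so H_0 = Z.
  H_1: rank ker ∂_1 − rank ∂_2 = (21 − 6) − 13 = 2, and the invariant factors of ∂_2 are all 1, so H_1 = Z^2.
  H_2: rank ker ∂_2 − rank ∂_3 = (14 − 13) − 0 = 1, and there is no ∂_3, so H_2 = Z.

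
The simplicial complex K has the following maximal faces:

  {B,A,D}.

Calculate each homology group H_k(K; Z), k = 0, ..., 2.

H_0 ≅ Z,  H_1 = 0,  H_2 = 0.

Order the vertices as A < B < D. Listing each simplex with vertices in this order, K has dimension 2 with simplices:

  0-simplices (3): A, B, D
  1-simplices (3): AB, AD, BD
  2-simplices (1): ABD

so the chain groups are C_0 ≅ Z^3, C_1 ≅ Z^3, C_2 ≅ Z^1.

∂_1: C_1 → C_0 sends each edge [p,q] (with p < q) to q − p.
This gives a 3×3 integer matrix of rank 2; reducing to Smith normal form yields diagonal entries (1,1).

The boundary map ∂_2: C_2 → C_1 maps a triangle to the signed sum of its edges. For instance
  ∂ABD = BD − AD + AB.
The resulting 3×1 matrix has rank 1, and its Smith normal form has invariant factors (1).

From H_k ≅ ker(∂_k) / im(∂_{k+1}) we obtain:

  H_0: rank C_0 − rank ∂_1 = 3 − 2 = 1, and the invariant factors of ∂_1 are all 1, so H_0 ≅ Z.
  H_1: rank ker ∂_1 − rank ∂_2 = (3 − 2) − 1 = 0, and the invariant factors of ∂_2 are all 1, so H_1 ≅ 0.
  H_2: rank ker ∂_2 − rank ∂_3 = (1 − 1) − 0 = 0, and there is no ∂_3, so H_2 ≅ 0.

As a check, the Euler characteristic is 3 − 3 + 1 = 1, which agrees with 1 − 0 + 0 = 1.
(K is a triangulation of the 2-simplex.)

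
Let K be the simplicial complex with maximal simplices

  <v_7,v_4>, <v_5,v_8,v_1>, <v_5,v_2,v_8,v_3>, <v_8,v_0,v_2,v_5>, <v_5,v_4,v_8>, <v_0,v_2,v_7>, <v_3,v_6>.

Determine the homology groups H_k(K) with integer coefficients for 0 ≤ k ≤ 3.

H_0 = Z,  H_1 = Z,  H_2 = 0,  H_3 = 0.

K has 9 vertices, 17 edges, 10 triangles, 2 3-simplices.
rank ∂_0 = 0, rank ∂_1 = 8 ⇒ b_0 = 9 − 0 − 8 = 1; all invariant factors of ∂_1 are 1 so no torsion. So H_0 = Z.
rank ∂_1 = 8, rank ∂_2 = 8 ⇒ b_1 = 17 − 8 − 8 = 1; all invariant factors of ∂_2 are 1 so no torsion. So H_1 = Z.
rank ∂_2 = 8, rank ∂_3 = 2 ⇒ b_2 = 10 − 8 − 2 = 0; all invariant factors of ∂_3 are 1 so no torsion. So H_2 = 0.
rank ∂_3 = 2, rank ∂_4 = 0 ⇒ b_3 = 2 − 2 − 0 = 0. So H_3 = 0.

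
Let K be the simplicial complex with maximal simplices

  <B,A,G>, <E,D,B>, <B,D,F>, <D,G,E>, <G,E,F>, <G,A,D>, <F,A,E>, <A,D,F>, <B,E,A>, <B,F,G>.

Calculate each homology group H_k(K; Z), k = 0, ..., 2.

K has 6 vertices, 15 edges, 10 triangles.
rank ∂_0 = 0, rank ∂_1 = 5 ⇒ b_0 = 6 − 0 − 5 = 1; all invariant factors of ∂_1 are 1 so no torsion. So H_0 ≅ Z.
rank ∂_1 = 5, rank ∂_2 = 10 ⇒ b_1 = 15 − 5 − 10 = 0; ∂_2 has invariant factor(s) [2] giving torsion. So H_1 ≅ Z_2.
rank ∂_2 = 10, rank ∂_3 = 0 ⇒ b_2 = 10 − 10 − 0 = 0. So H_2 ≅ 0.

H_0 = Z,  H_1 = Z_2,  H_2 = 0.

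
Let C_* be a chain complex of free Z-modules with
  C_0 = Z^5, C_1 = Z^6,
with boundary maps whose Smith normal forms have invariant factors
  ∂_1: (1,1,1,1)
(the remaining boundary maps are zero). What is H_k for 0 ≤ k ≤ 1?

H_0 ≅ Z,  H_1 ≅ Z^2.

H_0: b_0 = 5 − 0 − 4 = 1; torsion from ∂_1 factors > 1: none. So H_0 ≅ Z.
H_1: b_1 = 6 − 4 − 0 = 2; torsion from ∂_2 factors > 1: none. So H_1 ≅ Z^2.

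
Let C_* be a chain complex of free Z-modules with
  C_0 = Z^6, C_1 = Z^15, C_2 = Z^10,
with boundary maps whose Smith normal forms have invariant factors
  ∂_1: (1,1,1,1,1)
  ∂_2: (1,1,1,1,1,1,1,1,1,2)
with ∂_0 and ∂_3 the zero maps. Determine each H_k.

H_0 ≅ Z,  H_1 ≅ Z/2Z,  H_2 = 0.

H_0: b_0 = 6 − 0 − 5 = 1; torsion from ∂_1 factors > 1: none. So H_0 ≅ Z.
H_1: b_1 = 15 − 5 − 10 = 0; torsion from ∂_2 factors > 1: [2]. So H_1 ≅ Z/2Z.
H_2: b_2 = 10 − 10 − 0 = 0; torsion from ∂_3 factors > 1: none. So H_2 ≅ 0.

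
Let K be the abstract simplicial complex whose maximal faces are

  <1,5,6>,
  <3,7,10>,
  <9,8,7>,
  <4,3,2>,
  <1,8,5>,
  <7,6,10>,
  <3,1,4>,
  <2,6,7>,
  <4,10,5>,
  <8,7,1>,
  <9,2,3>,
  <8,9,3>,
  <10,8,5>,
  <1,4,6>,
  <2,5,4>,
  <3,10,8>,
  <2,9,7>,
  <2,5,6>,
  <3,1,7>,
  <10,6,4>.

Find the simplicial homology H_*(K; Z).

Take the total order 1 < 2 < 3 < 4 < 5 < 6 < 7 < 8 < 9 < 10 on the vertex set. Then K (dimension 2) consists of the simplices:

  0-simplices (10): [1], [2], [3], [4], [5], [6], [7], [8], [9], [10]
  1-simplices (30): (30 of them)
  2-simplices (20): (20 of them)

Hence C_0 ≅ Z^10, C_1 ≅ Z^30, C_2 ≅ Z^20.

∂_1: C_1 → C_0 is given by ∂[p,q] = [q] − [p]. For instance
  ∂[7,9] = [9] − [7].
The 10×30 boundary matrix has rank 9 and Smith normal form diag(1,1,1,1,1,1,1,1,1).

The boundary map ∂_2: C_2 → C_1 sends each 2-simplex [p,q,r] to [q,r] − [p,r] + [p,q]. For instance
  ∂[1,3,7] = [3,7] − [1,7] + [1,3],
  ∂[4,6,10] = [6,10] − [4,10] + [4,6].
The 30×20 boundary matrix has rank 20 and Smith normal form diag(1,1,1,1,1,1,1,1,1,1,1,1,1,1,1,1,1,1,1,2).

From H_k ≅ ker(∂_k) / im(∂_{k+1}) we obtain:

  H_0: rank C_0 − rank ∂_1 = 10 − 9 = 1, and the invariant factors of ∂_1 are all 1, so H_0 = Z.
  H_1: rank ker ∂_1 − rank ∂_2 = (30 − 9) − 20 = 1, and ∂_2 has invariant factor 2 > 1, so H_1 = Z ⊕ Z/2.
  H_2: rank ker ∂_2 − rank ∂_3 = (20 − 20) − 0 = 0, and there is no ∂_3, so H_2 = 0.

H_0 ≅ Z,  H_1 ≅ Z ⊕ Z/2,  H_2 = 0.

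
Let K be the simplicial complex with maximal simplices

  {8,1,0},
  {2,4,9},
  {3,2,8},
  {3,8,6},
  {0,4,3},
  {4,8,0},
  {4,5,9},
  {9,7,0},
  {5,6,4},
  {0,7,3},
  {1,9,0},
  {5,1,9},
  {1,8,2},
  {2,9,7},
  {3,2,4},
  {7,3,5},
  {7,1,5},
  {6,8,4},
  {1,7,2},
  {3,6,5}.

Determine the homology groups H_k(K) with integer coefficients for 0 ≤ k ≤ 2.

H_0 = Z,  H_1 = Z ⊕ Z/2Z,  H_2 = 0.

Order the vertices as 0 < 1 < 2 < 3 < 4 < 5 < 6 < 7 < 8 < 9. Listing each simplex with vertices in this order, K has dimension 2 with simplices:

  0-simplices (10): [0], [1], [2], [3], [4], [5], [6], [7], [8], [9]
  1-simplices (30): (30 of them)
  2-simplices (20): (20 of them)

Hence C_0 ≅ Z^10, C_1 ≅ Z^30, C_2 ≅ Z^20.

Boundary ∂_1: C_1 → C_0 maps an edge to its endpoints' difference, ∂[p,q] = q − p.
The resulting 10×30 matrix has rank 9, and its Smith normal form has invariant factors (1,1,1,1,1,1,1,1,1).

∂_2: C_2 → C_1 maps a triangle to the signed sum of its edges. For instance
  ∂[2,3,8] = [3,8] − [2,8] + [2,3],
  ∂[4,5,9] = [5,9] − [4,9] + [4,5].
As a 30×20 matrix over Z this has rank 20, with invariant factors (1,1,1,1,1,1,1,1,1,1,1,1,1,1,1,1,1,1,1,2).

Reading off H_k = ker ∂_k / im ∂_{k+1}:

  H_0: rank C_0 − rank ∂_1 = 10 − 9 = 1, and the invariant factors of ∂_1 are all 1, so H_0 ≅ Z.
  H_1: rank ker ∂_1 − rank ∂_2 = (30 − 9) − 20 = 1, and ∂_2 has invariant factor 2 > 1, so H_1 ≅ Z ⊕ Z/2Z.
  H_2: rank ker ∂_2 − rank ∂_3 = (20 − 20) − 0 = 0, and there is no ∂_3, so H_2 ≅ 0.

As a check, the Euler characteristic is 10 − 30 + 20 = 0, which agrees with 1 − 1 + 0 = 0.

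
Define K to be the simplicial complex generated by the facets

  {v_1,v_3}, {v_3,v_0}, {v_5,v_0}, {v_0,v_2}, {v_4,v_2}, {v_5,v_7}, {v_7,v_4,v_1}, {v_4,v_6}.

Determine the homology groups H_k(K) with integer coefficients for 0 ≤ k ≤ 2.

We work with the vertex ordering v_0 < v_1 < v_2 < v_3 < v_4 < v_5 < v_6 < v_7. The simplices of K, each written with vertices in increasing order, are:

  0-simplices (8): [v_0], [v_1], [v_2], [v_3], [v_4], [v_5], [v_6], [v_7]
  1-simplices (10): [v_0,v_2], [v_0,v_3], [v_0,v_5], [v_1,v_3], [v_1,v_4], [v_1,v_7], [v_2,v_4], [v_4,v_6], [v_4,v_7], [v_5,v_7]
  2-simplices (1): [v_1,v_4,v_7]

Hence C_0 ≅ Z^8, C_1 ≅ Z^10, C_2 ≅ Z^1.

The boundary map ∂_1: C_1 → C_0 maps an edge to its endpoints' difference, ∂[p,q] = q − p.
The resulting 8×10 matrix has rank 7, and its Smith normal form has invariant factors (1,1,1,1,1,1,1).

The boundary map ∂_2: C_2 → C_1 sends each 2-simplex [p,q,r] to [q,r] − [p,r] + [p,q]. For instance
  ∂[v_1,v_4,v_7] = [v_4,v_7] − [v_1,v_7] + [v_1,v_4].
The resulting 10×1 matrix has rank 1, and its Smith normal form has invariant factors (1).

Computing H_k = (kernel of ∂_k) / (image of ∂_{k+1}):

  H_0: rank C_0 − rank ∂_1 = 8 − 7 = 1, and the invariant factors of ∂_1 are all 1, so H_0 = Z.
  H_1: rank ker ∂_1 − rank ∂_2 = (10 − 7) − 1 = 2, and the invariant factors of ∂_2 are all 1, so H_1 = Z^2.
  H_2: rank ker ∂_2 − rank ∂_3 = (1 − 1) − 0 = 0, and there is no ∂_3, so H_2 = 0.

H_0 = Z,  H_1 = Z^2,  H_2 = 0.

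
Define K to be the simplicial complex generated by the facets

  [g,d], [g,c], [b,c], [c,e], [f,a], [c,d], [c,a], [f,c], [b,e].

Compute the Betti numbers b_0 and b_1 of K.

Order the vertices as a < b < c < d < e < f < g. Listing each simplex with vertices in this order, K has dimension 1 with simplices:

  0-simplices (7): a, b, c, d, e, f, g
  1-simplices (9): ac, af, bc, be, cd, ce, cf, cg, dg

so the chain groups are C_0 ≅ Z^7, C_1 ≅ Z^9.

∂_1: C_1 → C_0 sends each edge [p,q] (with p < q) to q − p. For instance
  ∂ce = e − c.
The resulting 7×9 matrix has rank 6, and its Smith normal form has invariant factors (1,1,1,1,1,1).

Reading off H_k = ker ∂_k / im ∂_{k+1}:

  H_0: rank C_0 − rank ∂_1 = 7 − 6 = 1, and the invariant factors of ∂_1 are all 1, so H_0 ≅ Z.
  H_1: rank ker ∂_1 − rank ∂_2 = (9 − 6) − 0 = 3, and there is no ∂_2, so H_1 ≅ Z^3.

As a check, the Euler characteristic is 7 − 9 = -2, which agrees with 1 − 3 = -2.

Hence the Betti numbers are b_0 = 1, b_1 = 3.

b_0 = 1, b_1 = 3.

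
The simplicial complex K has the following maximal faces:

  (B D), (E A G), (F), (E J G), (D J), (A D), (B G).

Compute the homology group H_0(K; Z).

We work with the vertex ordering A < B < D < E < F < G < J. The simplices of K, each written with vertices in increasing order, are:

  0-simplices (7): A, B, D, E, F, G, J
  1-simplices (9): AD, AE, AG, BD, BG, DJ, EG, EJ, GJ
  2-simplices (2): AEG, EGJ

giving chain groups C_0 ≅ Z^7, C_1 ≅ Z^9, C_2 ≅ Z^2.

Boundary ∂_1: C_1 → C_0 sends each edge [p,q] (with p < q) to q − p. For instance
  ∂GJ = J − G.
The 7×9 boundary matrix has rank 5 and Smith normal form diag(1,1,1,1,1).

The boundary map ∂_2: C_2 → C_1 acts by ∂[p,q,r] = [q,r] − [p,r] + [p,q]. For instance
  ∂AEG = EG − AG + AE,
  ∂EGJ = GJ − EJ + EG.
The resulting 9×2 matrix has rank 2, and its Smith normal form has invariant factors (1,1).

Now H_k = ker ∂_k / im ∂_{k+1}, so:

  H_0: rank C_0 − rank ∂_1 = 7 − 5 = 2, and the invariant factors of ∂_1 are all 1, so H_0 = Z^2.

H_0 = Z^2.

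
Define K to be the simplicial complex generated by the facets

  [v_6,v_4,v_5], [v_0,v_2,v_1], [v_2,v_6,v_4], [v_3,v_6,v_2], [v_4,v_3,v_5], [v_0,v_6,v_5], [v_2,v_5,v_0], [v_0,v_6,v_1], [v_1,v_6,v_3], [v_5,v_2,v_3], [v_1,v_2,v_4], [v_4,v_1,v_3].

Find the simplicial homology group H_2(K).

H_2 = 0.

Take the total order v_0 < v_1 < v_2 < v_3 < v_4 < v_5 < v_6 on the vertex set. Then K (dimension 2) consists of the simplices:

  0-simplices (7): [v_0], [v_1], [v_2], [v_3], [v_4], [v_5], [v_6]
  1-simplices (18): (18 of them)
  2-simplices (12): (12 of them)

giving chain groups C_0 ≅ Z^7, C_1 ≅ Z^18, C_2 ≅ Z^12.

∂_1: C_1 → C_0 is given by ∂[p,q] = [q] − [p]. For instance
  ∂[v_2,v_5] = [v_5] − [v_2].
As a 7×18 matrix over Z this has rank 6, with invariant factors (1,1,1,1,1,1).

The boundary map ∂_2: C_2 → C_1 sends each 2-simplex [p,q,r] to [q,r] − [p,r] + [p,q]. For instance
  ∂[v_1,v_3,v_6] = [v_3,v_6] − [v_1,v_6] + [v_1,v_3],
  ∂[v_2,v_4,v_6] = [v_4,v_6] − [v_2,v_6] + [v_2,v_4].
The resulting 18×12 matrix has rank 12, and its Smith normal form has invariant factors (1,1,1,1,1,1,1,1,1,1,1,2).

Reading off H_k = ker ∂_k / im ∂_{k+1}:

  H_2: rank ker ∂_2 − rank ∂_3 = (12 − 12) − 0 = 0, and there is no ∂_3, so H_2 = 0.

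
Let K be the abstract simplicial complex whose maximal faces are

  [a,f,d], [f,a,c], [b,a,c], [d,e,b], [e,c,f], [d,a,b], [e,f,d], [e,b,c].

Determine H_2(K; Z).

We work with the vertex ordering a < b < c < d < e < f. The simplices of K, each written with vertices in increasing order, are:

  0-simplices (6): a, b, c, d, e, f
  1-simplices (12): ab, ac, ad, af, bc, bd, be, ce, cf, de, df, ef
  2-simplices (8): abc, abd, acf, adf, bce, bde, cef, def

giving chain groups C_0 ≅ Z^6, C_1 ≅ Z^12, C_2 ≅ Z^8.

The boundary map ∂_1: C_1 → C_0 is given by ∂[p,q] = [q] − [p]. For instance
  ∂bd = d − b.
As a 6×12 matrix over Z this has rank 5, with invariant factors (1,1,1,1,1).

The boundary map ∂_2: C_2 → C_1 sends each 2-simplex [p,q,r] to [q,r] − [p,r] + [p,q]. For instance
  ∂def = ef − df + de,
  ∂bde = de − be + bd.
The 12×8 boundary matrix has rank 7 and Smith normal form diag(1,1,1,1,1,1,1).

Computing H_k = (kernel of ∂_k) / (image of ∂_{k+1}):

  H_2: rank ker ∂_2 − rank ∂_3 = (8 − 7) − 0 = 1, and there is no ∂_3, so H_2 = Z.

H_2 = Z.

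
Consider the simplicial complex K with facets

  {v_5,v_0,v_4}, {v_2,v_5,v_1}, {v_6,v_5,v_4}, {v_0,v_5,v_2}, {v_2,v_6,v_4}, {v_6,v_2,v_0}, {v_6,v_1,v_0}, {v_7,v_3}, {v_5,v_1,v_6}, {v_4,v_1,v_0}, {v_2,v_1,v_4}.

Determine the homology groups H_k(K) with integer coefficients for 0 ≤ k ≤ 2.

We work with the vertex ordering v_0 < v_1 < v_2 < v_3 < v_4 < v_5 < v_6 < v_7. The simplices of K, each written with vertices in increasing order, are:

  0-simplices (8): [v_0], [v_1], [v_2], [v_3], [v_4], [v_5], [v_6], [v_7]
  1-simplices (16): (16 of them)
  2-simplices (10): [v_0,v_1,v_4], [v_0,v_1,v_6], [v_0,v_2,v_5], [v_0,v_2,v_6], [v_0,v_4,v_5], [v_1,v_2,v_4], [v_1,v_2,v_5], [v_1,v_5,v_6], [v_2,v_4,v_6], [v_4,v_5,v_6]

Hence C_0 ≅ Z^8, C_1 ≅ Z^16, C_2 ≅ Z^10.

The boundary map ∂_1: C_1 → C_0 sends each edge [p,q] (with p < q) to q − p. For instance
  ∂[v_2,v_4] = [v_4] − [v_2].
This gives a 8×16 integer matrix of rank 6; reducing to Smith normal form yields diagonal entries (1,1,1,1,1,1).

∂_2: C_2 → C_1 acts by ∂[p,q,r] = [q,r] − [p,r] + [p,q]. For instance
  ∂[v_1,v_5,v_6] = [v_5,v_6] − [v_1,v_6] + [v_1,v_5],
  ∂[v_0,v_4,v_5] = [v_4,v_5] − [v_0,v_5] + [v_0,v_4].
As a 16×10 matrix over Z this has rank 10, with invariant factors (1,1,1,1,1,1,1,1,1,2).

Reading off H_k = ker ∂_k / im ∂_{k+1}:

  H_0: rank C_0 − rank ∂_1 = 8 − 6 = 2, and the invariant factors of ∂_1 are all 1, so H_0 ≅ Z^2.
  H_1: rank ker ∂_1 − rank ∂_2 = (16 − 6) − 10 = 0, and ∂_2 has invariant factor 2 > 1, so H_1 ≅ Z/2Z.
  H_2: rank ker ∂_2 − rank ∂_3 = (10 − 10) − 0 = 0, and there is no ∂_3, so H_2 ≅ 0.

(K is a triangulation of the disjoint union of the real projective plane RP^2 and the 1-simplex.)

H_0 = Z^2,  H_1 = Z/2Z,  H_2 = 0.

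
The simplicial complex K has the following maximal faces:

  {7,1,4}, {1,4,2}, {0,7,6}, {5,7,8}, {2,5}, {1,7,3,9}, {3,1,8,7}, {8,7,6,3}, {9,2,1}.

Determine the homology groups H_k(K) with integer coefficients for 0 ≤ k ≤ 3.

Take the total order 0 < 1 < 2 < 3 < 4 < 5 < 6 < 7 < 8 < 9 on the vertex set. Then K (dimension 3) consists of the simplices:

  0-simplices (10): [0], [1], [2], [3], [4], [5], [6], [7], [8], [9]
  1-simplices (22): [0,6], [0,7], [1,2], [1,3], [1,4], [1,7], [1,8], [1,9], [2,4], [2,5], [2,9], [3,6], [3,7], [3,8], [3,9], [4,7], [5,7], [5,8], [6,7], [6,8], [7,8], [7,9]
  2-simplices (15): [0,6,7], [1,2,4], [1,2,9], [1,3,7], [1,3,8], [1,3,9], [1,4,7], [1,7,8], [1,7,9], [3,6,7], [3,6,8], [3,7,8], [3,7,9], [5,7,8], [6,7,8]
  3-simplices (3): [1,3,7,8], [1,3,7,9], [3,6,7,8]

Hence C_0 ≅ Z^10, C_1 ≅ Z^22, C_2 ≅ Z^15, C_3 ≅ Z^3.

∂_1: C_1 → C_0 is given by ∂[p,q] = [q] − [p].
The resulting 10×22 matrix has rank 9, and its Smith normal form has invariant factors (1,1,1,1,1,1,1,1,1).

The boundary map ∂_2: C_2 → C_1 sends each 2-simplex [p,q,r] to [q,r] − [p,r] + [p,q]. For instance
  ∂[1,3,8] = [3,8] − [1,8] + [1,3],
  ∂[3,7,8] = [7,8] − [3,8] + [3,7].
The 22×15 boundary matrix has rank 12 and Smith normal form diag(1,1,1,1,1,1,1,1,1,1,1,1).

The boundary map ∂_3: C_3 → C_2 sends each 3-simplex σ to the alternating sum Σ_i (−1)^i (σ with its i-th vertex removed). For instance
  ∂[3,6,7,8] = [6,7,8] − [3,7,8] + [3,6,8] − [3,6,7],
  ∂[1,3,7,9] = [3,7,9] − [1,7,9] + [1,3,9] − [1,3,7].
As a 15×3 matrix over Z this has rank 3, with invariant factors (1,1,1).

Computing H_k = (kernel of ∂_k) / (image of ∂_{k+1}):

  H_0: rank C_0 − rank ∂_1 = 10 − 9 = 1, and the invariant factors of ∂_1 are all 1, so H_0 ≅ Z.
  H_1: rank ker ∂_1 − rank ∂_2 = (22 − 9) − 12 = 1, and the invariant factors of ∂_2 are all 1, so H_1 ≅ Z.
  H_2: rank ker ∂_2 − rank ∂_3 = (15 − 12) − 3 = 0, and the invariant factors of ∂_3 are all 1, so H_2 ≅ 0.
  H_3: rank ker ∂_3 − rank ∂_4 = (3 − 3) − 0 = 0, and there is no ∂_4, so H_3 ≅ 0.

H_0 ≅ Z,  H_1 ≅ Z,  H_2 = 0,  H_3 = 0.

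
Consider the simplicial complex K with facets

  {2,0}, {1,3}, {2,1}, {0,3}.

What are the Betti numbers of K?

b_0 = 1, b_1 = 1.

Take the total order 0 < 1 < 2 < 3 on the vertex set. Then K (dimension 1) consists of the simplices:

  0-simplices (4): [0], [1], [2], [3]
  1-simplices (4): [0,2], [0,3], [1,2], [1,3]

so the chain groups are C_0 ≅ Z^4, C_1 ≅ Z^4.

Boundary ∂_1: C_1 → C_0 maps an edge to its endpoints' difference, ∂[p,q] = q − p.
This gives a 4×4 integer matrix of rank 3; reducing to Smith normal form yields diagonal entries (1,1,1).

From H_k ≅ ker(∂_k) / im(∂_{k+1}) we obtain:

  H_0: rank C_0 − rank ∂_1 = 4 − 3 = 1, and the invariant factors of ∂_1 are all 1, so H_0 = Z.
  H_1: rank ker ∂_1 − rank ∂_2 = (4 − 3) − 0 = 1, and there is no ∂_2, so H_1 = Z.

(K is a triangulation of the circle S^1.)

Hence the Betti numbers are b_0 = 1, b_1 = 1.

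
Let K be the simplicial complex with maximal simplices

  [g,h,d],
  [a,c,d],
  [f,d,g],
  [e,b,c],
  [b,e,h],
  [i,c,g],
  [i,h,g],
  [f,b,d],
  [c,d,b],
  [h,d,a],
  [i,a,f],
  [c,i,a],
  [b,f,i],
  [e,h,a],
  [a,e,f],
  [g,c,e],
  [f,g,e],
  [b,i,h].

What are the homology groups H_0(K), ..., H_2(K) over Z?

K has 9 vertices, 27 edges, 18 triangles.
rank ∂_0 = 0, rank ∂_1 = 8 ⇒ b_0 = 9 − 0 − 8 = 1; all invariant factors of ∂_1 are 1 so no torsion. So H_0 ≅ Z.
rank ∂_1 = 8, rank ∂_2 = 17 ⇒ b_1 = 27 − 8 − 17 = 2; all invariant factors of ∂_2 are 1 so no torsion. So H_1 ≅ Z^2.
rank ∂_2 = 17, rank ∂_3 = 0 ⇒ b_2 = 18 − 17 − 0 = 1. So H_2 ≅ Z.

H_0 ≅ Z,  H_1 ≅ Z^2,  H_2 ≅ Z.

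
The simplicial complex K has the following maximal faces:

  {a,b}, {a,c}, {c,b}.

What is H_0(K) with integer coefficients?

Take the total order a < b < c on the vertex set. Then K (dimension 1) consists of the simplices:

  0-simplices (3): a, b, c
  1-simplices (3): ab, ac, bc

giving chain groups C_0 ≅ Z^3, C_1 ≅ Z^3.

Boundary ∂_1: C_1 → C_0 maps an edge to its endpoints' difference, ∂[p,q] = q − p.
The resulting 3×3 matrix has rank 2, and its Smith normal form has invariant factors (1,1).

From H_k ≅ ker(∂_k) / im(∂_{k+1}) we obtain:

  H_0: rank C_0 − rank ∂_1 = 3 − 2 = 1, and the invariant factors of ∂_1 are all 1, so H_0 = Z.

H_0 ≅ Z.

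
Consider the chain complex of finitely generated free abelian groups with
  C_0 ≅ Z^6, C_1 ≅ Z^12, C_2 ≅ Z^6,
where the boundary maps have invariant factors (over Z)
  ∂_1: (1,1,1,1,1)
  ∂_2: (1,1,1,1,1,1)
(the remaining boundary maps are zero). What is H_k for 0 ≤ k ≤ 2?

H_0 = Z,  H_1 = Z,  H_2 = 0.

H_0: b_0 = 6 − 0 − 5 = 1; torsion from ∂_1 factors > 1: none. So H_0 = Z.
H_1: b_1 = 12 − 5 − 6 = 1; torsion from ∂_2 factors > 1: none. So H_1 = Z.
H_2: b_2 = 6 − 6 − 0 = 0; torsion from ∂_3 factors > 1: none. So H_2 = 0.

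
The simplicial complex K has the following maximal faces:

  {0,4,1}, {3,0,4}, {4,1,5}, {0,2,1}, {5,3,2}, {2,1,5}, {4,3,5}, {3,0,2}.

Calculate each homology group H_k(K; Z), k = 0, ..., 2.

H_0 = Z,  H_1 = 0,  H_2 = Z.

Fix the vertex order 0 < 1 < 2 < 3 < 4 < 5 and write every simplex with vertices in increasing order. Then dim K = 2 and the simplices of K are:

  0-simplices (6): [0], [1], [2], [3], [4], [5]
  1-simplices (12): [0,1], [0,2], [0,3], [0,4], [1,2], [1,4], [1,5], [2,3], [2,5], [3,4], [3,5], [4,5]
  2-simplices (8): [0,1,2], [0,1,4], [0,2,3], [0,3,4], [1,2,5], [1,4,5], [2,3,5], [3,4,5]

Hence C_0 ≅ Z^6, C_1 ≅ Z^12, C_2 ≅ Z^8.

Boundary ∂_1: C_1 → C_0 is given by ∂[p,q] = [q] − [p].
The resulting 6×12 matrix has rank 5, and its Smith normal form has invariant factors (1,1,1,1,1).

∂_2: C_2 → C_1 acts by ∂[p,q,r] = [q,r] − [p,r] + [p,q]. For instance
  ∂[2,3,5] = [3,5] − [2,5] + [2,3],
  ∂[3,4,5] = [4,5] − [3,5] + [3,4].
This gives a 12×8 integer matrix of rank 7; reducing to Smith normal form yields diagonal entries (1,1,1,1,1,1,1).

Now H_k = ker ∂_k / im ∂_{k+1}, so:

  H_0: rank C_0 − rank ∂_1 = 6 − 5 = 1, and the invariant factors of ∂_1 are all 1, so H_0 = Z.
  H_1: rank ker ∂_1 − rank ∂_2 = (12 − 5) − 7 = 0, and the invariant factors of ∂_2 are all 1, so H_1 = 0.
  H_2: rank ker ∂_2 − rank ∂_3 = (8 − 7) − 0 = 1, and there is no ∂_3, so H_2 = Z.

As a check, the Euler characteristic is 6 − 12 + 8 = 2, which agrees with 1 − 0 + 1 = 2.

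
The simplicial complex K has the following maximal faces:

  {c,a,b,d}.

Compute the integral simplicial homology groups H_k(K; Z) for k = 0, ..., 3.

H_0 ≅ Z,  H_1 = 0,  H_2 = 0,  H_3 = 0.

K has 4 vertices, 6 edges, 4 triangles, 1 3-simplex.
rank ∂_0 = 0, rank ∂_1 = 3 ⇒ b_0 = 4 − 0 − 3 = 1; all invariant factors of ∂_1 are 1 so no torsion. So H_0 = Z.
rank ∂_1 = 3, rank ∂_2 = 3 ⇒ b_1 = 6 − 3 − 3 = 0; all invariant factors of ∂_2 are 1 so no torsion. So H_1 = 0.
rank ∂_2 = 3, rank ∂_3 = 1 ⇒ b_2 = 4 − 3 − 1 = 0; all invariant factors of ∂_3 are 1 so no torsion. So H_2 = 0.
rank ∂_3 = 1, rank ∂_4 = 0 ⇒ b_3 = 1 − 1 − 0 = 0. So H_3 = 0.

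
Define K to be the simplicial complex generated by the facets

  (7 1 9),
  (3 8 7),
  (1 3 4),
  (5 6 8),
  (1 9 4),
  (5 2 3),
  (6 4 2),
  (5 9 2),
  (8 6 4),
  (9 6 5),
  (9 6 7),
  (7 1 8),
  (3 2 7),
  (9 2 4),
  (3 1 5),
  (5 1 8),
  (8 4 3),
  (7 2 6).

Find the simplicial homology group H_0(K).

Fix the vertex order 1 < 2 < 3 < 4 < 5 < 6 < 7 < 8 < 9 and write every simplex with vertices in increasing order. Then dim K = 2 and the simplices of K are:

  0-simplices (9): [1], [2], [3], [4], [5], [6], [7], [8], [9]
  1-simplices (27): (27 of them)
  2-simplices (18): [1,3,4], [1,3,5], [1,4,9], [1,5,8], [1,7,8], [1,7,9], [2,3,5], [2,3,7], [2,4,6], [2,4,9], [2,5,9], [2,6,7], [3,4,8], [3,7,8], [4,6,8], [5,6,8], [5,6,9], [6,7,9]

so the chain groups are C_0 ≅ Z^9, C_1 ≅ Z^27, C_2 ≅ Z^18.

The boundary map ∂_1: C_1 → C_0 maps an edge to its endpoints' difference, ∂[p,q] = q − p.
As a 9×27 matrix over Z this has rank 8, with invariant factors (1,1,1,1,1,1,1,1).

The boundary map ∂_2: C_2 → C_1 sends each 2-simplex [p,q,r] to [q,r] − [p,r] + [p,q]. For instance
  ∂[1,3,5] = [3,5] − [1,5] + [1,3],
  ∂[1,7,9] = [7,9] − [1,9] + [1,7].
As a 27×18 matrix over Z this has rank 18, with invariant factors (1,1,1,1,1,1,1,1,1,1,1,1,1,1,1,1,1,2).

Reading off H_k = ker ∂_k / im ∂_{k+1}:

  H_0: rank C_0 − rank ∂_1 = 9 − 8 = 1, and the invariant factors of ∂_1 are all 1, so H_0 ≅ Z.

H_0 ≅ Z.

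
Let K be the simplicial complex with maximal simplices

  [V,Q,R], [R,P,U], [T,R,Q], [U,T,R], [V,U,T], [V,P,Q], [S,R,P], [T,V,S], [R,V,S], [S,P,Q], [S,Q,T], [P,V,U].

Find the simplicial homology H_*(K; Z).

We work with the vertex ordering P < Q < R < S < T < U < V. The simplices of K, each written with vertices in increasing order, are:

  0-simplices (7): P, Q, R, S, T, U, V
  1-simplices (18): PQ, PR, PS, PU, PV, QR, QS, QT, QV, RS, RT, RU, RV, ST, SV, TU, TV, UV
  2-simplices (12): PQS, PQV, PRS, PRU, PUV, QRT, QRV, QST, RSV, RTU, STV, TUV

giving chain groups C_0 ≅ Z^7, C_1 ≅ Z^18, C_2 ≅ Z^12.

∂_1: C_1 → C_0 sends each edge [p,q] (with p < q) to q − p.
This gives a 7×18 integer matrix of rank 6; reducing to Smith normal form yields diagonal entries (1,1,1,1,1,1).

The boundary map ∂_2: C_2 → C_1 sends each 2-simplex [p,q,r] to [q,r] − [p,r] + [p,q]. For instance
  ∂PRU = RU − PU + PR,
  ∂PUV = UV − PV + PU.
This gives a 18×12 integer matrix of rank 12; reducing to Smith normal form yields diagonal entries (1,1,1,1,1,1,1,1,1,1,1,2).

Reading off H_k = ker ∂_k / im ∂_{k+1}:

  H_0: rank C_0 − rank ∂_1 = 7 − 6 = 1, and the invariant factors of ∂_1 are all 1, so H_0 = Z.
  H_1: rank ker ∂_1 − rank ∂_2 = (18 − 6) − 12 = 0, and ∂_2 has invariant factor 2 > 1, so H_1 = Z/2Z.
  H_2: rank ker ∂_2 − rank ∂_3 = (12 − 12) − 0 = 0, and there is no ∂_3, so H_2 = 0.

H_0 = Z,  H_1 = Z/2Z,  H_2 = 0.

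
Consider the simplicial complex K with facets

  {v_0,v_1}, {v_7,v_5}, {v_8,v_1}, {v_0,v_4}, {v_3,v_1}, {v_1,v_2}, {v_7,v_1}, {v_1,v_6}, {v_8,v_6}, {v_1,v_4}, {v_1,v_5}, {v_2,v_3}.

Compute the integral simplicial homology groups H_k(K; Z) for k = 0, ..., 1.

Order the vertices as v_0 < v_1 < v_2 < v_3 < v_4 < v_5 < v_6 < v_7 < v_8. Listing each simplex with vertices in this order, K has dimension 1 with simplices:

  0-simplices (9): [v_0], [v_1], [v_2], [v_3], [v_4], [v_5], [v_6], [v_7], [v_8]
  1-simplices (12): [v_0,v_1], [v_0,v_4], [v_1,v_2], [v_1,v_3], [v_1,v_4], [v_1,v_5], [v_1,v_6], [v_1,v_7], [v_1,v_8], [v_2,v_3], [v_5,v_7], [v_6,v_8]

Hence C_0 ≅ Z^9, C_1 ≅ Z^12.

The boundary map ∂_1: C_1 → C_0 maps an edge to its endpoints' difference, ∂[p,q] = q − p. For instance
  ∂[v_1,v_6] = [v_6] − [v_1].
As a 9×12 matrix over Z this has rank 8, with invariant factors (1,1,1,1,1,1,1,1).

Reading off H_k = ker ∂_k / im ∂_{k+1}:

  H_0: rank C_0 − rank ∂_1 = 9 − 8 = 1, and the invariant factors of ∂_1 are all 1, so H_0 ≅ Z.
  H_1: rank ker ∂_1 − rank ∂_2 = (12 − 8) − 0 = 4, and there is no ∂_2, so H_1 ≅ Z^4.

H_0 ≅ Z,  H_1 ≅ Z^4.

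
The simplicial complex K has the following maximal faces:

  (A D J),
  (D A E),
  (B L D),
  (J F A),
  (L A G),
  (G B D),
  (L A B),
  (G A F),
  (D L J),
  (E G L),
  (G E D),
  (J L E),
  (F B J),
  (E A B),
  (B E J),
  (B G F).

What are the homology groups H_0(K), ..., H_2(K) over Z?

Order the vertices as A < B < D < E < F < G < J < L. Listing each simplex with vertices in this order, K has dimension 2 with simplices:

  0-simplices (8): A, B, D, E, F, G, J, L
  1-simplices (24): AB, AD, AE, AF, AG, AJ, AL, BD, BE, BF, BG, BJ, BL, DE, DG, DJ, DL, EG, EJ, EL, FG, FJ, GL, JL
  2-simplices (16): ABE, ABL, ADE, ADJ, AFG, AFJ, AGL, BDG, BDL, BEJ, BFG, BFJ, DEG, DJL, EGL, EJL

giving chain groups C_0 ≅ Z^8, C_1 ≅ Z^24, C_2 ≅ Z^16.

Boundary ∂_1: C_1 → C_0 maps an edge to its endpoints' difference, ∂[p,q] = q − p. For instance
  ∂AF = F − A.
This gives a 8×24 integer matrix of rank 7; reducing to Smith normal form yields diagonal entries (1,1,1,1,1,1,1).

The boundary map ∂_2: C_2 → C_1 sends each 2-simplex [p,q,r] to [q,r] − [p,r] + [p,q]. For instance
  ∂AGL = GL − AL + AG,
  ∂AFJ = FJ − AJ + AF.
The resulting 24×16 matrix has rank 15, and its Smith normal form has invariant factors (1,1,1,1,1,1,1,1,1,1,1,1,1,1,1).

Reading off H_k = ker ∂_k / im ∂_{k+1}:

  H_0: rank C_0 − rank ∂_1 = 8 − 7 = 1, and the invariant factors of ∂_1 are all 1, so H_0 = Z.
  H_1: rank ker ∂_1 − rank ∂_2 = (24 − 7) − 15 = 2, and the invariant factors of ∂_2 are all 1, so H_1 = Z^2.
  H_2: rank ker ∂_2 − rank ∂_3 = (16 − 15) − 0 = 1, and there is no ∂_3, so H_2 = Z.

H_0 = Z,  H_1 = Z^2,  H_2 = Z.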